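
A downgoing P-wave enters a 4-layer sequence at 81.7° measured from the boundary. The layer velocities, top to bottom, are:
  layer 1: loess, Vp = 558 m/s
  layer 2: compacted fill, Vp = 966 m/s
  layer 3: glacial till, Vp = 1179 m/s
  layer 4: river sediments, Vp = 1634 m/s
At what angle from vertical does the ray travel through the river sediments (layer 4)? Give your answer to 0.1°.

25.0°

From the normal: θ₁ = 90° − 81.7° = 8.3°.
Ray parameter p = sin 8.3° / 558 = 2.5870e-04 s/m.
sin θ_4 = p·V_4 = 2.5870e-04 × 1634 = 0.4227.
θ_4 = 25.01° from the vertical.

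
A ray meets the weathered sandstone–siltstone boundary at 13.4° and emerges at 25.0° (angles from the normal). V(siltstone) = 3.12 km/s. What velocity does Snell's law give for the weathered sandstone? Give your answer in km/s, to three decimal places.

Snell's law: sin 13.4°/V₁ = sin 25.0°/V₂.
V₁ = V₂·sin 13.4°/sin 25.0° = 3.12 × 0.5484 = 1.711 km/s.

1.711 km/s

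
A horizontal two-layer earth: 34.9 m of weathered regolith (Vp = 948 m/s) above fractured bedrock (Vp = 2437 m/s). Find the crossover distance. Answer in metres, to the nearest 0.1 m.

x_cross = 2h·√((V₂+V₁)/(V₂−V₁)).
(V₂+V₁)/(V₂−V₁) = (2437+948)/(2437−948) = 2.2733; √ = 1.5078.
x_cross = 2·34.9·1.5078 = 105.24 m.

105.2 m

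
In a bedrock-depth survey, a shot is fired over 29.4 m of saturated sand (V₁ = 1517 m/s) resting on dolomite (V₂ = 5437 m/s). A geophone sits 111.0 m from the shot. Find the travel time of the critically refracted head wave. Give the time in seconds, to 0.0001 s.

t = x/V₂ + 2h·√(V₂²−V₁²)/(V₁V₂).
√(V₂²−V₁²) = √(5437²−1517²) = 5221.1 m/s; delay term = 2·29.4·5221.1/(1517·5437) = 0.03722 s.
t = 111.0/5437 + 0.03722 = 0.05764 s.

0.0576 s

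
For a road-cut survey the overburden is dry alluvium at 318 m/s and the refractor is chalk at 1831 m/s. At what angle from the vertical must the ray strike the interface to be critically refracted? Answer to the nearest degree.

At critical incidence the refracted ray runs along the interface (θ₂ = 90°), so sin θ_c = V₁/V₂.
θ_c = arcsin(318/1831) = arcsin 0.1737 = 10.00°.

10°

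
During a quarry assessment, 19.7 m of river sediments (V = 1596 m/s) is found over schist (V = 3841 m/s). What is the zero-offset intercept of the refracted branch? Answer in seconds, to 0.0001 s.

θ_c = arcsin(V₁/V₂) = arcsin(1596/3841) = 24.55°; cos θ_c = 0.9096.
tᵢ = 2h·cos θ_c / V₁ = 2·19.7·0.9096 / 1596 = 0.02245 s.

0.0225 s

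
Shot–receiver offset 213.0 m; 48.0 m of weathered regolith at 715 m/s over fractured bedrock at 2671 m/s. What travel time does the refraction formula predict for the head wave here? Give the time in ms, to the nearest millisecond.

θ_c = arcsin(V₁/V₂) = arcsin(715/2671) = 15.53°, cos θ_c = 0.9635.
Intercept time tᵢ = 2h cos θ_c / V₁ = 2·48.0·0.9635/715 = 0.12937 s.
t = x/V₂ + tᵢ = 213.0/2671 + 0.12937 = 0.20911 s.

209 ms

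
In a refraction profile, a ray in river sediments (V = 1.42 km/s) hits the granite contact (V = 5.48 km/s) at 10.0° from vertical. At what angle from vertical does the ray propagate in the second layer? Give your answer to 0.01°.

Snell's law: sin θ₂ = (V₂/V₁)·sin θ₁ = (5.48/1.42)·sin 10.0° = 0.6701.
θ₂ = arcsin 0.6701 = 42.08° from the normal.

42.08°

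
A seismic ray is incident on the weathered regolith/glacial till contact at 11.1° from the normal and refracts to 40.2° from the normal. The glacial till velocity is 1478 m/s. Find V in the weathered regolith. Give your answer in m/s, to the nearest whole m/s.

441 m/s

Snell's law: sin 11.1°/V₁ = sin 40.2°/V₂.
V₁ = V₂·sin 11.1°/sin 40.2° = 1478 × 0.2983 = 440.85 m/s.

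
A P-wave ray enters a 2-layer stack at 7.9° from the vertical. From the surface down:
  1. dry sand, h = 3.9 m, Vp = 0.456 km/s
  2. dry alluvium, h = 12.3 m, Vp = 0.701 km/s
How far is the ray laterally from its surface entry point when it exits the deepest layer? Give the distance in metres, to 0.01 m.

p = sin θ₁/V₁ = sin 7.9°/0.456 = 3.0141e-01 s/km is conserved through the stack.
Layer 1: θ = 7.90°; offset = 3.9·tan 7.90° = 0.5412 m.
Layer 2: sin θ = p·0.701 = 0.2113 → θ = 12.20°; offset = 12.3·tan 12.20° = 2.6589 m.
Summing the layer offsets gives 3.2001 m.

3.20 m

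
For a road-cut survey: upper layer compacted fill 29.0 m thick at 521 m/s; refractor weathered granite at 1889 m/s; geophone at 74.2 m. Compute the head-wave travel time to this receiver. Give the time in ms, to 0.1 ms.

146.3 ms

θ_c = arcsin(V₁/V₂) = arcsin(521/1889) = 16.01°, cos θ_c = 0.9612.
Intercept time tᵢ = 2h cos θ_c / V₁ = 2·29.0·0.9612/521 = 0.10701 s.
t = x/V₂ + tᵢ = 74.2/1889 + 0.10701 = 0.14629 s.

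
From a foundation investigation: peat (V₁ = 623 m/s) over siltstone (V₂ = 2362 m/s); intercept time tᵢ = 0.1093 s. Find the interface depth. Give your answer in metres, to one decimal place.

35.3 m

θ_c = arcsin(623/2362) = 15.29°; cos θ_c = 0.9646.
tᵢ = 2h cos θ_c/V₁ ⇒ h = tᵢ·V₁/(2 cos θ_c) = 0.1093·623/(2·0.9646) = 35.30 m.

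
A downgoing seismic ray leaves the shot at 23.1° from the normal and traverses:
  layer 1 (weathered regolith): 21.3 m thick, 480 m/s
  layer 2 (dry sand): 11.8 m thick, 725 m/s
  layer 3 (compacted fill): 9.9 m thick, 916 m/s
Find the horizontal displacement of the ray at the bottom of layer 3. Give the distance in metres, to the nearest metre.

Ray parameter p = sin 23.1° / 480 m/s = 8.1737e-04 s/m.
Layer 1: θ = 23.10°; offset = 21.3·tan 23.10° = 9.085 m.
Layer 2: sin θ = p·725 = 0.5926 → θ = 36.34°; offset = 11.8·tan 36.34° = 8.681 m.
Layer 3: sin θ = p·916 = 0.7487 → θ = 48.48°; offset = 9.9·tan 48.48° = 11.182 m.
Σ offsets = 28.948 m.

29 m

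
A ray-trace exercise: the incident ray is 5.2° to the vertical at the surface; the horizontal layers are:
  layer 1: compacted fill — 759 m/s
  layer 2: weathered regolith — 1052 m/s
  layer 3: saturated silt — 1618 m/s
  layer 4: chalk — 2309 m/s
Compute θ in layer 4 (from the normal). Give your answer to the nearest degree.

16°

Ray parameter p = sin 5.2° / 759 = 1.1941e-04 s/m.
sin θ_4 = p·V_4 = 1.1941e-04 × 2309 = 0.2757.
θ_4 = 16.00° from the vertical.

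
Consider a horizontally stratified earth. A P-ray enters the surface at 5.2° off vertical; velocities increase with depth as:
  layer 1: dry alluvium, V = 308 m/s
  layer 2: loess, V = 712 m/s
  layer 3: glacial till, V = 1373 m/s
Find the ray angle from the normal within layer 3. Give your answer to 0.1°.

23.8°

Ray parameter p = sin 5.2° / 308 = 2.9426e-04 s/m.
sin θ_3 = p·V_3 = 2.9426e-04 × 1373 = 0.4040.
θ_3 = arcsin 0.4040 = 23.83°.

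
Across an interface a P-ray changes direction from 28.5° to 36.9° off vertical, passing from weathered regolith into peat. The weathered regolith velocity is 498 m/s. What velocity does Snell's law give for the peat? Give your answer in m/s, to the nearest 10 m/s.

Snell's law: sin 28.5°/V₁ = sin 36.9°/V₂.
V₂ = V₁·sin 36.9°/sin 28.5° = 498 × 1.2583 = 626.65 m/s.

630 m/s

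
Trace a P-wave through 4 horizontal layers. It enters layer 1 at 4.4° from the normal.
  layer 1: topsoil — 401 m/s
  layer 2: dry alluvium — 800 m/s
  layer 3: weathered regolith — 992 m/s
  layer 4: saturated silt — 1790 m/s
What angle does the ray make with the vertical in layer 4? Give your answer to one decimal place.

Snell's law across each interface conserves sin θ / V, so sin θ_4 = V_4·sin θ₁/V₁.
sin θ_4 = 1790 × sin 4.4° / 401 = 0.3425.
θ_4 = arcsin 0.3425 = 20.03°.

20.0°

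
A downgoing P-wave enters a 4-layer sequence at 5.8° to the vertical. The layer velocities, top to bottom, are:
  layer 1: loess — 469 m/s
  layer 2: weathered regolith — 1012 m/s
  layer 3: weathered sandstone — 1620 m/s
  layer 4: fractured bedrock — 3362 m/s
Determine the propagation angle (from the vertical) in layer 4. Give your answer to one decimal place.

Ray parameter p = sin 5.8° / 469 = 2.1547e-04 s/m.
sin θ_4 = p·V_4 = 2.1547e-04 × 3362 = 0.7244.
θ_4 = arcsin 0.7244 = 46.42°.

46.4°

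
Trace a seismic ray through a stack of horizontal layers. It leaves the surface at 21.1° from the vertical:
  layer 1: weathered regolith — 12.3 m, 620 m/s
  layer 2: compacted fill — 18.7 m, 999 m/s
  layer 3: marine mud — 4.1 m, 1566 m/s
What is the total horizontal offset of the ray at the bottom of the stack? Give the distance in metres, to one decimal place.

27.0 m

p = sin θ₁/V₁ = sin 21.1°/620 = 5.8064e-04 s/m is conserved through the stack.
Layer 1: θ = 21.10°; offset = 12.3·tan 21.10° = 4.746 m.
Layer 2: sin θ = p·999 = 0.5801 → θ = 35.45°; offset = 18.7·tan 35.45° = 13.316 m.
Layer 3: sin θ = p·1566 = 0.9093 → θ = 65.41°; offset = 4.1·tan 65.41° = 8.958 m.
Σ offsets = 27.020 m.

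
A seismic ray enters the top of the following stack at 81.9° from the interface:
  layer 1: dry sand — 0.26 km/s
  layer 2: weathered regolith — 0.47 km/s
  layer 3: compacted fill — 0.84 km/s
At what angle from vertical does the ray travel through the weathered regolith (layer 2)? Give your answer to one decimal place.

14.8°

From the normal: θ₁ = 90° − 81.9° = 8.1°.
Snell's law across each interface conserves sin θ / V, so sin θ_2 = V_2·sin θ₁/V₁.
sin θ_2 = 0.47 × sin 8.1° / 0.26 = 0.2547.
θ_2 = 14.76° from the vertical.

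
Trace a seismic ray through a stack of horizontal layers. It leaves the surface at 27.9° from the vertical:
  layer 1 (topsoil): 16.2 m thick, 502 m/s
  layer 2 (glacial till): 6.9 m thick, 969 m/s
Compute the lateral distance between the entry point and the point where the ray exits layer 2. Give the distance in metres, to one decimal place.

23.1 m

p = sin θ₁/V₁ = sin 27.9°/502 = 9.3213e-04 s/m is conserved through the stack.
Layer 1: θ = 27.90°; offset = 16.2·tan 27.90° = 8.577 m.
Layer 2: sin θ = p·969 = 0.9032 → θ = 64.59°; offset = 6.9·tan 64.59° = 14.523 m.
Summing the layer offsets gives 23.100 m.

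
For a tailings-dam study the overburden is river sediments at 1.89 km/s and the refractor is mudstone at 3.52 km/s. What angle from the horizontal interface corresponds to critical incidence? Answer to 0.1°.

Critical incidence: sin θ_c = V₁/V₂ = 1.89/3.52 = 0.5369.
θ_c = arcsin 0.5369 = 32.48°.
Measured from the interface: 90° − 32.48° = 57.52°.

57.5°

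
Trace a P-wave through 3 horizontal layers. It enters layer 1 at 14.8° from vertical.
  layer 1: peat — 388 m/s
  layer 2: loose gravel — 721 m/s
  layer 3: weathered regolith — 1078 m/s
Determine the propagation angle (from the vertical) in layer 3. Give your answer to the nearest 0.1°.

Ray parameter p = sin 14.8° / 388 = 6.5837e-04 s/m.
sin θ_3 = p·V_3 = 6.5837e-04 × 1078 = 0.7097.
θ_3 = arcsin 0.7097 = 45.21°.

45.2°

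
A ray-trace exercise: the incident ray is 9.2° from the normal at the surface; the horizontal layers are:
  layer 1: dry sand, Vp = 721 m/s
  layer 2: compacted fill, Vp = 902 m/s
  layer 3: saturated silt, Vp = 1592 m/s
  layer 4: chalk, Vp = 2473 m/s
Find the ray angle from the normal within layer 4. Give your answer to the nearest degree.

33°

Snell's law across each interface conserves sin θ / V, so sin θ_4 = V_4·sin θ₁/V₁.
sin θ_4 = 2473 × sin 9.2° / 721 = 0.5484.
θ_4 = arcsin 0.5484 = 33.26°.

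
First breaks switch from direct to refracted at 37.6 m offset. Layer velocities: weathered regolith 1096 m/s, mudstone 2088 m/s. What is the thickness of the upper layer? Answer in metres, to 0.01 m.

10.49 m

x_cross = 2h·√((V₂+V₁)/(V₂−V₁)) → h = x_cross / (2·√((V₂+V₁)/(V₂−V₁))).
√((V₂+V₁)/(V₂−V₁)) = √((2088+1096)/(2088−1096)) = 1.7916.
h = 37.6 / (2·1.7916) = 10.49 m.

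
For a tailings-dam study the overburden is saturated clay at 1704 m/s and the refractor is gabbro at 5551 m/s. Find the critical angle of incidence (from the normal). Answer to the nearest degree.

At critical incidence the refracted ray runs along the interface (θ₂ = 90°), so sin θ_c = V₁/V₂.
θ_c = arcsin(1704/5551) = arcsin 0.3070 = 17.88°.

18°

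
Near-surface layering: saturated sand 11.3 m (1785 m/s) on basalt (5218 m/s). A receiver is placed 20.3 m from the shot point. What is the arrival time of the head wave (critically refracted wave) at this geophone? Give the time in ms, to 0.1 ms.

θ_c = arcsin(V₁/V₂) = arcsin(1785/5218) = 20.00°, cos θ_c = 0.9397.
Intercept time tᵢ = 2h cos θ_c / V₁ = 2·11.3·0.9397/1785 = 0.01190 s.
t = x/V₂ + tᵢ = 20.3/5218 + 0.01190 = 0.01579 s.

15.8 ms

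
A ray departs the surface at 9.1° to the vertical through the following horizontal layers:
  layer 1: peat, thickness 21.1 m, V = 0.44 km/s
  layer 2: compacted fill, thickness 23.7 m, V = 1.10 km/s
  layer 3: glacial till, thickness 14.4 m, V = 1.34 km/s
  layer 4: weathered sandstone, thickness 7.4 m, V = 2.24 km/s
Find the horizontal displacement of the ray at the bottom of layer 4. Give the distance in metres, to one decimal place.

Apply Snell's law at each interface; in layer i the horizontal offset is hᵢ·tan θᵢ.
Layer 1: θ = 9.10°; offset = 21.1·tan 9.10° = 3.380 m.
Layer 2: sin θ = 1.10·sin 9.1°/0.44 = 0.3954, θ = 23.29°; offset = 23.7·tan 23.29° = 10.202 m.
Layer 3: sin θ = 1.34·sin 9.1°/0.44 = 0.4817, θ = 28.79°; offset = 14.4·tan 28.79° = 7.915 m.
Layer 4: sin θ = 2.24·sin 9.1°/0.44 = 0.8052, θ = 53.63°; offset = 7.4·tan 53.63° = 10.047 m.
Summing the layer offsets gives 31.543 m.

31.5 m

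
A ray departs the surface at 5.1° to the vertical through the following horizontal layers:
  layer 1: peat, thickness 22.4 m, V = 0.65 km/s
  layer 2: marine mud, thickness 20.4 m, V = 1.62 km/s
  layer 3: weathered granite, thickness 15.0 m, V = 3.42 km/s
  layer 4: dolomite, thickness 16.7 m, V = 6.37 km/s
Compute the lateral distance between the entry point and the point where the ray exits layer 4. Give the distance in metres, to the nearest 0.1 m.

Ray parameter p = sin 5.1° / 0.65 km/s = 1.3676e-01 s/km.
Layer 1: θ = 5.10°; offset = 22.4·tan 5.10° = 1.999 m.
Layer 2: sin θ = p·1.62 = 0.2216 → θ = 12.80°; offset = 20.4·tan 12.80° = 4.635 m.
Layer 3: sin θ = p·3.42 = 0.4677 → θ = 27.89°; offset = 15.0·tan 27.89° = 7.938 m.
Layer 4: sin θ = p·6.37 = 0.8712 → θ = 60.59°; offset = 16.7·tan 60.59° = 29.631 m.
Σ offsets = 44.202 m.

44.2 m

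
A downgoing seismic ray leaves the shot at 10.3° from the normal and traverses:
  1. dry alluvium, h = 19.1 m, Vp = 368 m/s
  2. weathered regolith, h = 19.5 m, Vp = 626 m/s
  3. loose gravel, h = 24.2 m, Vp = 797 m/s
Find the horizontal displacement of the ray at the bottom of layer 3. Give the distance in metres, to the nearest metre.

20 m

Ray parameter p = sin 10.3° / 368 m/s = 4.8588e-04 s/m.
Layer 1: θ = 10.30°; offset = 19.1·tan 10.30° = 3.471 m.
Layer 2: sin θ = p·626 = 0.3042 → θ = 17.71°; offset = 19.5·tan 17.71° = 6.226 m.
Layer 3: sin θ = p·797 = 0.3872 → θ = 22.78°; offset = 24.2·tan 22.78° = 10.164 m.
Total horizontal offset = 19.861 m.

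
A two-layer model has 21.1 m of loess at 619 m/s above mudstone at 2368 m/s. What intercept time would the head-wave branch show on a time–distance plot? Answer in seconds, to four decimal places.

0.0658 s

tᵢ = 2h·√(V₂²−V₁²)/(V₁V₂).
√(V₂²−V₁²) = √(2368²−619²) = 2285.7 m/s.
tᵢ = 2·21.1·2285.7/(619·2368) = 0.06580 s.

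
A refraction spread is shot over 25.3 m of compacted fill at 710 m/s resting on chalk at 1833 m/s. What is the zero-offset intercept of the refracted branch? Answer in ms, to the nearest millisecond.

tᵢ = 2h·√(V₂²−V₁²)/(V₁V₂).
√(V₂²−V₁²) = √(1833²−710²) = 1689.9 m/s.
tᵢ = 2·25.3·1689.9/(710·1833) = 0.06570 s.

66 ms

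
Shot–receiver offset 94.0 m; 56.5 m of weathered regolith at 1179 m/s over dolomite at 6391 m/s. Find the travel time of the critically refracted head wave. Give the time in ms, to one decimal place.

t = x/V₂ + 2h·√(V₂²−V₁²)/(V₁V₂).
√(V₂²−V₁²) = √(6391²−1179²) = 6281.3 m/s; delay term = 2·56.5·6281.3/(1179·6391) = 0.09420 s.
t = 94.0/6391 + 0.09420 = 0.10891 s.

108.9 ms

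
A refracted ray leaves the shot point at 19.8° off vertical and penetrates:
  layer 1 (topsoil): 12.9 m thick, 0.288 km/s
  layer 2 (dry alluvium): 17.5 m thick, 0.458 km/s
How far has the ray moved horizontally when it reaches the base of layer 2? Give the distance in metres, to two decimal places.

Ray parameter p = sin 19.8° / 0.288 km/s = 1.1762e+00 s/km.
Layer 1: θ = 19.80°; offset = 12.9·tan 19.80° = 4.6443 m.
Layer 2: sin θ = p·0.458 = 0.5387 → θ = 32.59°; offset = 17.5·tan 32.59° = 11.1893 m.
Summing the layer offsets gives 15.8336 m.

15.83 m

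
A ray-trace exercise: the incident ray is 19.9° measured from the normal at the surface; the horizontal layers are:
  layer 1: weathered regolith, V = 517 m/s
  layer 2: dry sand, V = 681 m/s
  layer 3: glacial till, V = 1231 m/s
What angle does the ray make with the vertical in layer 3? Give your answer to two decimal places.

54.14°

Ray parameter p = sin 19.9° / 517 = 6.5837e-04 s/m.
sin θ_3 = p·V_3 = 6.5837e-04 × 1231 = 0.8105.
θ_3 = arcsin 0.8105 = 54.14°.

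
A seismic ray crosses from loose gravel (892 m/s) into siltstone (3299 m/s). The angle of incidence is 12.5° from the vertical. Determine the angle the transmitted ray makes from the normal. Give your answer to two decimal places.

53.18°

Snell's law: sin θ₂ = (V₂/V₁)·sin θ₁ = (3299/892)·sin 12.5° = 0.8005.
θ₂ = arcsin 0.8005 = 53.18° from the normal.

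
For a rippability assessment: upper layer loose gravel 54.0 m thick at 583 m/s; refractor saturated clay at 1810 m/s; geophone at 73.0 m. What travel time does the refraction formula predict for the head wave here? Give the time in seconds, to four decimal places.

0.2157 s

θ_c = arcsin(V₁/V₂) = arcsin(583/1810) = 18.79°, cos θ_c = 0.9467.
Intercept time tᵢ = 2h cos θ_c / V₁ = 2·54.0·0.9467/583 = 0.17538 s.
t = x/V₂ + tᵢ = 73.0/1810 + 0.17538 = 0.21571 s.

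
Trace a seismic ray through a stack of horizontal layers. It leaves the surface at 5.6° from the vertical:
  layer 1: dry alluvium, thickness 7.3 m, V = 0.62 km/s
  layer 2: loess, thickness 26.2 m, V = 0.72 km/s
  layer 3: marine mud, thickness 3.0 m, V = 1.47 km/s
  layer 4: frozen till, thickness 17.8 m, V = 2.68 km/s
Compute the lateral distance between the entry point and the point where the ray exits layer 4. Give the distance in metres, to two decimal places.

12.70 m

Apply Snell's law at each interface; in layer i the horizontal offset is hᵢ·tan θᵢ.
Layer 1: θ = 5.60°; offset = 7.3·tan 5.60° = 0.7158 m.
Layer 2: sin θ = 0.72·sin 5.6°/0.62 = 0.1133, θ = 6.51°; offset = 26.2·tan 6.51° = 2.9883 m.
Layer 3: sin θ = 1.47·sin 5.6°/0.62 = 0.2314, θ = 13.38°; offset = 3.0·tan 13.38° = 0.7135 m.
Layer 4: sin θ = 2.68·sin 5.6°/0.62 = 0.4218, θ = 24.95°; offset = 17.8·tan 24.95° = 8.2810 m.
Summing the layer offsets gives 12.6985 m.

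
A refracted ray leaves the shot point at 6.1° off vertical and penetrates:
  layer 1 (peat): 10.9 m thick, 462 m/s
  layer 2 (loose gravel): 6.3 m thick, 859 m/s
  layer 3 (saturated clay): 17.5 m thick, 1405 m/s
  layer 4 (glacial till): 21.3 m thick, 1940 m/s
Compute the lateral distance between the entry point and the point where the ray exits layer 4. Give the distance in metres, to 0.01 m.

19.03 m

Apply Snell's law at each interface; in layer i the horizontal offset is hᵢ·tan θᵢ.
Layer 1: θ = 6.10°; offset = 10.9·tan 6.10° = 1.1649 m.
Layer 2: sin θ = 859·sin 6.1°/462 = 0.1976, θ = 11.40°; offset = 6.3·tan 11.40° = 1.2698 m.
Layer 3: sin θ = 1405·sin 6.1°/462 = 0.3232, θ = 18.85°; offset = 17.5·tan 18.85° = 5.9760 m.
Layer 4: sin θ = 1940·sin 6.1°/462 = 0.4462, θ = 26.50°; offset = 21.3·tan 26.50° = 10.6204 m.
Summing the layer offsets gives 19.0310 m.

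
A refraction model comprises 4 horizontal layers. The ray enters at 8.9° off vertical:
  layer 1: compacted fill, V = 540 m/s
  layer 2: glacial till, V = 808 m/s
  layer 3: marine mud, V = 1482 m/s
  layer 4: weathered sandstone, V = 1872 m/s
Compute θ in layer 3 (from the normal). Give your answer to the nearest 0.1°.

25.1°

Ray parameter p = sin 8.9° / 540 = 2.8650e-04 s/m.
sin θ_3 = p·V_3 = 2.8650e-04 × 1482 = 0.4246.
θ_3 = arcsin 0.4246 = 25.12°.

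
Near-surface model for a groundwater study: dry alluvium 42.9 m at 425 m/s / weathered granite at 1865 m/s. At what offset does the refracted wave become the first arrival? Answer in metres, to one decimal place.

θ_c = arcsin(425/1865) = 13.17°, so cos θ_c = 0.9737 and tᵢ = 2h cos θ_c/V₁ = 0.1966 s.
At crossover x/V₁ = x/V₂ + tᵢ ⇒ x = tᵢ/(1/V₁ − 1/V₂) = 0.19657/(2.3529e-03 − 5.3619e-04) = 108.20 m.

108.2 m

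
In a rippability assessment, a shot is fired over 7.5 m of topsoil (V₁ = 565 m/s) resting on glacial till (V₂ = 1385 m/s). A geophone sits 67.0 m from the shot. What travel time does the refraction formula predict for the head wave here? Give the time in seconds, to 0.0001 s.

0.0726 s

t = x/V₂ + 2h·√(V₂²−V₁²)/(V₁V₂).
√(V₂²−V₁²) = √(1385²−565²) = 1264.5 m/s; delay term = 2·7.5·1264.5/(565·1385) = 0.02424 s.
t = 67.0/1385 + 0.02424 = 0.07261 s.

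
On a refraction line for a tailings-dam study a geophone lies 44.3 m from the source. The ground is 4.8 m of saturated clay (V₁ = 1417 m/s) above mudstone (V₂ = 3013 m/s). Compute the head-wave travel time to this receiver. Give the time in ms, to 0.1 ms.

20.7 ms

t = x/V₂ + 2h·√(V₂²−V₁²)/(V₁V₂).
√(V₂²−V₁²) = √(3013²−1417²) = 2659.0 m/s; delay term = 2·4.8·2659.0/(1417·3013) = 0.00598 s.
t = 44.3/3013 + 0.00598 = 0.02068 s.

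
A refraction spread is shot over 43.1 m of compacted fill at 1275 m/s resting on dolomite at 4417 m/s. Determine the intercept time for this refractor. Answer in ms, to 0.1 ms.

tᵢ = 2h·√(V₂²−V₁²)/(V₁V₂).
√(V₂²−V₁²) = √(4417²−1275²) = 4229.0 m/s.
tᵢ = 2·43.1·4229.0/(1275·4417) = 0.06473 s.

64.7 ms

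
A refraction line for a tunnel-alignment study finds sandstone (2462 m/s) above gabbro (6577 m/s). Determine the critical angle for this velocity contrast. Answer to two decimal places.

Critical incidence: sin θ_c = V₁/V₂ = 2462/6577 = 0.3743.
θ_c = arcsin 0.3743 = 21.98°.

21.98°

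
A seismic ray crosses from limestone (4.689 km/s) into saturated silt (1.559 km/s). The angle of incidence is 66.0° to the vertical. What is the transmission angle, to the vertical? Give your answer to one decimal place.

Snell's law: sin θ₂ = (V₂/V₁)·sin θ₁ = (1.559/4.689)·sin 66.0° = 0.3037.
θ₂ = arcsin 0.3037 = 17.68° from the normal.

17.7°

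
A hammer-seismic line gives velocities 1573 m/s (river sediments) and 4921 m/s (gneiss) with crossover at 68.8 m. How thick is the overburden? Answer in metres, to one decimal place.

h = (x_cross/2)·√((V₂−V₁)/(V₂+V₁)).
(V₂−V₁)/(V₂+V₁) = (4921−1573)/(4921+1573) = 0.5156; √ = 0.7180.
h = (68.8/2)·0.7180 = 24.70 m.

24.7 m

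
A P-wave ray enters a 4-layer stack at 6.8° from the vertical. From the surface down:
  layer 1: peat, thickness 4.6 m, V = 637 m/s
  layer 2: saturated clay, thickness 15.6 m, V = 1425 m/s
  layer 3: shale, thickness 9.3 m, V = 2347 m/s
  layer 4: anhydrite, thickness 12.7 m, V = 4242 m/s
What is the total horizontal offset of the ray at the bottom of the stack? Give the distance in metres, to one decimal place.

Ray parameter p = sin 6.8° / 637 m/s = 1.8588e-04 s/m.
Layer 1: θ = 6.80°; offset = 4.6·tan 6.80° = 0.549 m.
Layer 2: sin θ = p·1425 = 0.2649 → θ = 15.36°; offset = 15.6·tan 15.36° = 4.285 m.
Layer 3: sin θ = p·2347 = 0.4363 → θ = 25.87°; offset = 9.3·tan 25.87° = 4.509 m.
Layer 4: sin θ = p·4242 = 0.7885 → θ = 52.04°; offset = 12.7·tan 52.04° = 16.282 m.
Total horizontal offset = 25.624 m.

25.6 m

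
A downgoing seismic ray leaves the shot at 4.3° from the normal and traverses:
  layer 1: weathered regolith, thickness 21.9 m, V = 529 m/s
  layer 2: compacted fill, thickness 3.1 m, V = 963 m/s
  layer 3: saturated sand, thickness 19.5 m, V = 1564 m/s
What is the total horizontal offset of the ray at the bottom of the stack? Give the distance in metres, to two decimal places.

p = sin θ₁/V₁ = sin 4.3°/529 = 1.4174e-04 s/m is conserved through the stack.
Layer 1: θ = 4.30°; offset = 21.9·tan 4.30° = 1.6467 m.
Layer 2: sin θ = p·963 = 0.1365 → θ = 7.84°; offset = 3.1·tan 7.84° = 0.4271 m.
Layer 3: sin θ = p·1564 = 0.2217 → θ = 12.81°; offset = 19.5·tan 12.81° = 4.4330 m.
Σ offsets = 6.5068 m.

6.51 m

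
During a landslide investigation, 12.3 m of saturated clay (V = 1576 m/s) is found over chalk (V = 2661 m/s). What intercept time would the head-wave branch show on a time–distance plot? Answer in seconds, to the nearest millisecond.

tᵢ = 2h·√(V₂²−V₁²)/(V₁V₂).
√(V₂²−V₁²) = √(2661²−1576²) = 2144.1 m/s.
tᵢ = 2·12.3·2144.1/(1576·2661) = 0.01258 s.

0.013 s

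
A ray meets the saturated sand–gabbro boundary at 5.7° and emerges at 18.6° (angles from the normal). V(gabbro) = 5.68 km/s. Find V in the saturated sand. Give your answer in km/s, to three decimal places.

Snell's law: sin 5.7°/V₁ = sin 18.6°/V₂.
V₁ = V₂·sin 5.7°/sin 18.6° = 5.68 × 0.3114 = 1.769 km/s.

1.769 km/s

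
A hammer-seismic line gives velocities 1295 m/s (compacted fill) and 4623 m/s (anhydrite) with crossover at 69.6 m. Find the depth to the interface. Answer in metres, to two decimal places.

26.10 m

x_cross = 2h·√((V₂+V₁)/(V₂−V₁)) → h = x_cross / (2·√((V₂+V₁)/(V₂−V₁))).
√((V₂+V₁)/(V₂−V₁)) = √((4623+1295)/(4623−1295)) = 1.3335.
h = 69.6 / (2·1.3335) = 26.10 m.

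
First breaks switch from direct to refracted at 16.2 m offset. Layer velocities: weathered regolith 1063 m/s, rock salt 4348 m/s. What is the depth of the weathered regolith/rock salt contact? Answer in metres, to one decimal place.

6.3 m

h = (x_cross/2)·√((V₂−V₁)/(V₂+V₁)).
(V₂−V₁)/(V₂+V₁) = (4348−1063)/(4348+1063) = 0.6071; √ = 0.7792.
h = (16.2/2)·0.7792 = 6.31 m.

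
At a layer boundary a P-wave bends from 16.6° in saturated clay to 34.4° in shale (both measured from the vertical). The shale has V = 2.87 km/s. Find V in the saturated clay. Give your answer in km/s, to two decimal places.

Snell's law: sin 16.6°/V₁ = sin 34.4°/V₂.
V₁ = V₂·sin 16.6°/sin 34.4° = 2.87 × 0.5057 = 1.45 km/s.

1.45 km/s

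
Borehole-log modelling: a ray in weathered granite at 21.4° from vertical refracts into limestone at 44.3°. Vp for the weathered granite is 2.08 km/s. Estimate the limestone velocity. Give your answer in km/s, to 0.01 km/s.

Snell's law: sin 21.4°/V₁ = sin 44.3°/V₂.
V₂ = V₁·sin 44.3°/sin 21.4° = 2.08 × 1.9141 = 3.98 km/s.

3.98 km/s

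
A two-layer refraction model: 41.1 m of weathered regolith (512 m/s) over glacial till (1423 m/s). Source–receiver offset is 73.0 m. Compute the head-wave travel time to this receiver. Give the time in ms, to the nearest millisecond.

201 ms

t = x/V₂ + 2h·√(V₂²−V₁²)/(V₁V₂).
√(V₂²−V₁²) = √(1423²−512²) = 1327.7 m/s; delay term = 2·41.1·1327.7/(512·1423) = 0.14979 s.
t = 73.0/1423 + 0.14979 = 0.20109 s.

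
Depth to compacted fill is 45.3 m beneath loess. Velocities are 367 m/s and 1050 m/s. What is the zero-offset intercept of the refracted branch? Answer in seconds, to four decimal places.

0.2313 s

tᵢ = 2h·√(V₂²−V₁²)/(V₁V₂).
√(V₂²−V₁²) = √(1050²−367²) = 983.8 m/s.
tᵢ = 2·45.3·983.8/(367·1050) = 0.23130 s.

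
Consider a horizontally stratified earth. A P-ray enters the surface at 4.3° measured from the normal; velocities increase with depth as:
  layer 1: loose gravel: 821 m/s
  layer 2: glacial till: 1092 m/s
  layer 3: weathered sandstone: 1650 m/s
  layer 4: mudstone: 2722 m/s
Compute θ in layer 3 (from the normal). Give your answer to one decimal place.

8.7°

Ray parameter p = sin 4.3° / 821 = 9.1326e-05 s/m.
sin θ_3 = p·V_3 = 9.1326e-05 × 1650 = 0.1507.
θ_3 = arcsin 0.1507 = 8.67°.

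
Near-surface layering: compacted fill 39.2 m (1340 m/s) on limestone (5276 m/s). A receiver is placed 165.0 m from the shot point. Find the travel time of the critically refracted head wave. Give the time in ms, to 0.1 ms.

θ_c = arcsin(V₁/V₂) = arcsin(1340/5276) = 14.71°, cos θ_c = 0.9672.
Intercept time tᵢ = 2h cos θ_c / V₁ = 2·39.2·0.9672/1340 = 0.05659 s.
t = x/V₂ + tᵢ = 165.0/5276 + 0.05659 = 0.08786 s.

87.9 ms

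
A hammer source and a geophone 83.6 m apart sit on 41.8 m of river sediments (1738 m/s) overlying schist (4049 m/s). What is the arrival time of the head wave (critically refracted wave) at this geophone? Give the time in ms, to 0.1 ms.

64.1 ms

t = x/V₂ + 2h·√(V₂²−V₁²)/(V₁V₂).
√(V₂²−V₁²) = √(4049²−1738²) = 3657.0 m/s; delay term = 2·41.8·3657.0/(1738·4049) = 0.04344 s.
t = 83.6/4049 + 0.04344 = 0.06409 s.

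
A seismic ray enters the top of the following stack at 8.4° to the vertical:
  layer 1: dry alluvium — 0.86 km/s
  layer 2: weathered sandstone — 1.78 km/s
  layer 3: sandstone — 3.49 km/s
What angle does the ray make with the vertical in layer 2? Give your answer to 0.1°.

Snell's law across each interface conserves sin θ / V, so sin θ_2 = V_2·sin θ₁/V₁.
sin θ_2 = 1.78 × sin 8.4° / 0.86 = 0.3024.
θ_2 = 17.60° from the vertical.

17.6°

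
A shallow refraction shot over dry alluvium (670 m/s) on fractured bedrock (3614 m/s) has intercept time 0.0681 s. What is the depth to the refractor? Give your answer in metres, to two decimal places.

h = tᵢ·V₁·V₂ / (2·√(V₂²−V₁²)).
√(V₂²−V₁²) = √(3614² − 670²) = 3551.4 m/s.
h = 0.0681 s × 670 × 3614 / (2 × 3551.4) = 23.22 m.

23.22 m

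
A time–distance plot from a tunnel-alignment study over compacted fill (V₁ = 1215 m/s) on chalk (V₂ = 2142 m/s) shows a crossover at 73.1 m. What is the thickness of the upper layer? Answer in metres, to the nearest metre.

19 m

x_cross = 2h·√((V₂+V₁)/(V₂−V₁)) → h = x_cross / (2·√((V₂+V₁)/(V₂−V₁))).
√((V₂+V₁)/(V₂−V₁)) = √((2142+1215)/(2142−1215)) = 1.9030.
h = 73.1 / (2·1.9030) = 19.21 m.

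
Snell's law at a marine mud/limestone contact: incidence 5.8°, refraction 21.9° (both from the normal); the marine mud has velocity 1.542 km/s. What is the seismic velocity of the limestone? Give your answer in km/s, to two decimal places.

Snell's law: sin 5.8°/V₁ = sin 21.9°/V₂.
V₂ = V₁·sin 21.9°/sin 5.8° = 1.542 × 3.6909 = 5.69 km/s.

5.69 km/s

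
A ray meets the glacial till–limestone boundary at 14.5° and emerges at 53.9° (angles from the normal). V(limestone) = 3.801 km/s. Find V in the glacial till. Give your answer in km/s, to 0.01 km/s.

1.18 km/s

sin 14.5° = 0.2504; sin 53.9° = 0.8080.
V₁ = V₂·(sin θ₁/sin θ₂) = 3.801·(0.2504/0.8080) = 1.18 km/s.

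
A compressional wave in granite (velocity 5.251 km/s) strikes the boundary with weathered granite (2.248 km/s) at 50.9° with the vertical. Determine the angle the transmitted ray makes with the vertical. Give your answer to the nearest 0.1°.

19.4°

Snell's law: sin θ₂ = (V₂/V₁)·sin θ₁ = (2.248/5.251)·sin 50.9° = 0.3322.
θ₂ = arcsin 0.3322 = 19.40° from the normal.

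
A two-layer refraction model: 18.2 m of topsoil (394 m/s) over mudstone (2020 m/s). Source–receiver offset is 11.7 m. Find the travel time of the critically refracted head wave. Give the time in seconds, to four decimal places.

θ_c = arcsin(V₁/V₂) = arcsin(394/2020) = 11.25°, cos θ_c = 0.9808.
Intercept time tᵢ = 2h cos θ_c / V₁ = 2·18.2·0.9808/394 = 0.09061 s.
t = x/V₂ + tᵢ = 11.7/2020 + 0.09061 = 0.09640 s.

0.0964 s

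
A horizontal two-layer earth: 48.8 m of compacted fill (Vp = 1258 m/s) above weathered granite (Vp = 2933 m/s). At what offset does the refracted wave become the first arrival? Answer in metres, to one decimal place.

θ_c = arcsin(1258/2933) = 25.40°, so cos θ_c = 0.9033 and tᵢ = 2h cos θ_c/V₁ = 0.0701 s.
At crossover x/V₁ = x/V₂ + tᵢ ⇒ x = tᵢ/(1/V₁ − 1/V₂) = 0.07008/(7.9491e-04 − 3.4095e-04) = 154.38 m.

154.4 m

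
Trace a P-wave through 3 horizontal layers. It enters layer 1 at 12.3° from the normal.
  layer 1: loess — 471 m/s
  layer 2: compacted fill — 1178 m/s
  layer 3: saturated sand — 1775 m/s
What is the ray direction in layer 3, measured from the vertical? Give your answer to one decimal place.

Ray parameter p = sin 12.3° / 471 = 4.5229e-04 s/m.
sin θ_3 = p·V_3 = 4.5229e-04 × 1775 = 0.8028.
θ_3 = arcsin 0.8028 = 53.40°.

53.4°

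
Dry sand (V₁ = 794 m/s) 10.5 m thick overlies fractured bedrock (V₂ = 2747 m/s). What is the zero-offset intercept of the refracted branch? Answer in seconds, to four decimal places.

tᵢ = 2h·√(V₂²−V₁²)/(V₁V₂).
√(V₂²−V₁²) = √(2747²−794²) = 2629.7 m/s.
tᵢ = 2·10.5·2629.7/(794·2747) = 0.02532 s.

0.0253 s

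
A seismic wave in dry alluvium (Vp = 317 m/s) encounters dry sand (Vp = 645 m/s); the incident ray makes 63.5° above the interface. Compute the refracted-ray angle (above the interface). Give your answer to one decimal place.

24.8°

Angle from the normal: 90° − 63.5° = 26.5°.
Snell's law: sin θ₂ = (V₂/V₁)·sin θ₁ = (645/317)·sin 26.5° = 0.9079.
θ₂ = sin⁻¹(0.9079) = 65.21° (from vertical).
From the interface: 90° − 65.21° = 24.79°.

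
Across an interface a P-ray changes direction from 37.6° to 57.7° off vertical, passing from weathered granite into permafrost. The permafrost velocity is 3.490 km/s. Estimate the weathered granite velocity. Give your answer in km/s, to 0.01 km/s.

Snell's law: sin 37.6°/V₁ = sin 57.7°/V₂.
V₁ = V₂·sin 37.6°/sin 57.7° = 3.490 × 0.7218 = 2.52 km/s.

2.52 km/s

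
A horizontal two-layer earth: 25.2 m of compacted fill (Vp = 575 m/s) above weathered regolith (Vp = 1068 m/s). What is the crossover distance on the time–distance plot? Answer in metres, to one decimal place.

θ_c = arcsin(575/1068) = 32.57°, so cos θ_c = 0.8427 and tᵢ = 2h cos θ_c/V₁ = 0.0739 s.
At crossover x/V₁ = x/V₂ + tᵢ ⇒ x = tᵢ/(1/V₁ − 1/V₂) = 0.07386/(1.7391e-03 − 9.3633e-04) = 92.01 m.

92.0 m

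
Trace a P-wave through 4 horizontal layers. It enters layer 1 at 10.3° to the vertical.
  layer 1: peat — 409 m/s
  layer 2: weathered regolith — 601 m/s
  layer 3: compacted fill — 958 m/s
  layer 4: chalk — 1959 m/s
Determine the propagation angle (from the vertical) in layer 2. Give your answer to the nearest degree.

Snell's law across each interface conserves sin θ / V, so sin θ_2 = V_2·sin θ₁/V₁.
sin θ_2 = 601 × sin 10.3° / 409 = 0.2627.
θ_2 = 15.23° from the vertical.

15°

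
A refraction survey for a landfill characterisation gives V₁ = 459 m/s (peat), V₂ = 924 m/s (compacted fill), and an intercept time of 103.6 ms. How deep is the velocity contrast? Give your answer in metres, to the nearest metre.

27 m

h = tᵢ·V₁·V₂ / (2·√(V₂²−V₁²)).
√(V₂²−V₁²) = √(924² − 459²) = 801.9 m/s.
h = 0.1036 s × 459 × 924 / (2 × 801.9) = 27.40 m.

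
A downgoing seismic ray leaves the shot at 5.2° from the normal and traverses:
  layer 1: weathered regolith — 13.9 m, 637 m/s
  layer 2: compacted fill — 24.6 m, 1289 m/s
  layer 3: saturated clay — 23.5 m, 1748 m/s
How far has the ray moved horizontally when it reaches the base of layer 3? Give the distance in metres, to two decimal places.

11.89 m

Apply Snell's law at each interface; in layer i the horizontal offset is hᵢ·tan θᵢ.
Layer 1: θ = 5.20°; offset = 13.9·tan 5.20° = 1.2650 m.
Layer 2: sin θ = 1289·sin 5.2°/637 = 0.1834, θ = 10.57°; offset = 24.6·tan 10.57° = 4.5895 m.
Layer 3: sin θ = 1748·sin 5.2°/637 = 0.2487, θ = 14.40°; offset = 23.5·tan 14.40° = 6.0342 m.
Total horizontal offset = 11.8887 m.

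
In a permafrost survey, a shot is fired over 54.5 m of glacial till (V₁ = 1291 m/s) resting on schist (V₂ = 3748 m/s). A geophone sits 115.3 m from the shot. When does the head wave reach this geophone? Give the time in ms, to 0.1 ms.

110.0 ms

t = x/V₂ + 2h·√(V₂²−V₁²)/(V₁V₂).
√(V₂²−V₁²) = √(3748²−1291²) = 3518.6 m/s; delay term = 2·54.5·3518.6/(1291·3748) = 0.07926 s.
t = 115.3/3748 + 0.07926 = 0.11003 s.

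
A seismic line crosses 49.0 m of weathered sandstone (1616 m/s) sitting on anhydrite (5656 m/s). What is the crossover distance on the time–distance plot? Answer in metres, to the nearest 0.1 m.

θ_c = arcsin(1616/5656) = 16.60°, so cos θ_c = 0.9583 and tᵢ = 2h cos θ_c/V₁ = 0.0581 s.
At crossover x/V₁ = x/V₂ + tᵢ ⇒ x = tᵢ/(1/V₁ − 1/V₂) = 0.05812/(6.1881e-04 − 1.7680e-04) = 131.48 m.

131.5 m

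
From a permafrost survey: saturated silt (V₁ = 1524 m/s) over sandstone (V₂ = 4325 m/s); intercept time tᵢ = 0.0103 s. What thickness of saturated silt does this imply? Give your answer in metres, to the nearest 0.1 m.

θ_c = arcsin(1524/4325) = 20.63°; cos θ_c = 0.9359.
tᵢ = 2h cos θ_c/V₁ ⇒ h = tᵢ·V₁/(2 cos θ_c) = 0.0103·1524/(2·0.9359) = 8.39 m.

8.4 m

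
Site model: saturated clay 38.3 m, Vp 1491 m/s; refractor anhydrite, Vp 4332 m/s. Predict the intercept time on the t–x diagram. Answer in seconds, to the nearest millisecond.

θ_c = arcsin(V₁/V₂) = arcsin(1491/4332) = 20.13°; cos θ_c = 0.9389.
tᵢ = 2h·cos θ_c / V₁ = 2·38.3·0.9389 / 1491 = 0.04824 s.

0.048 s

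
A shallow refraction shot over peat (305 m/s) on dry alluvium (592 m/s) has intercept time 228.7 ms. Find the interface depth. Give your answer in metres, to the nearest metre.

h = tᵢ·V₁·V₂ / (2·√(V₂²−V₁²)).
√(V₂²−V₁²) = √(592² − 305²) = 507.4 m/s.
h = 0.2287 s × 305 × 592 / (2 × 507.4) = 40.69 m.

41 m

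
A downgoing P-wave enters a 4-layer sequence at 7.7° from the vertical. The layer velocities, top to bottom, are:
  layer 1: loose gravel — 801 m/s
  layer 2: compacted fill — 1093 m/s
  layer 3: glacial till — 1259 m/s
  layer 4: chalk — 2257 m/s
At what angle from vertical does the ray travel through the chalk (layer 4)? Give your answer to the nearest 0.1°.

22.2°

Ray parameter p = sin 7.7° / 801 = 1.6727e-04 s/m.
sin θ_4 = p·V_4 = 1.6727e-04 × 2257 = 0.3775.
θ_4 = 22.18° from the vertical.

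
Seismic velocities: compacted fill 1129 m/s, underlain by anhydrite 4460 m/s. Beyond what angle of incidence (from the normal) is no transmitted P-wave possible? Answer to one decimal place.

14.7°

At critical incidence the refracted ray runs along the interface (θ₂ = 90°), so sin θ_c = V₁/V₂.
θ_c = arcsin(1129/4460) = arcsin 0.2531 = 14.66°.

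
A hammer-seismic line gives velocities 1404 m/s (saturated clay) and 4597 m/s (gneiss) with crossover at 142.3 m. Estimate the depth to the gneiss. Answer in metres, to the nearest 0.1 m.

51.9 m

x_cross = 2h·√((V₂+V₁)/(V₂−V₁)) → h = x_cross / (2·√((V₂+V₁)/(V₂−V₁))).
√((V₂+V₁)/(V₂−V₁)) = √((4597+1404)/(4597−1404)) = 1.3709.
h = 142.3 / (2·1.3709) = 51.90 m.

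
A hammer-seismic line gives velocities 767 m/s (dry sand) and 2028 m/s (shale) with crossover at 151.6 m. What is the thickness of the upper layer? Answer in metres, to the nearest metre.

h = (x_cross/2)·√((V₂−V₁)/(V₂+V₁)).
(V₂−V₁)/(V₂+V₁) = (2028−767)/(2028+767) = 0.4512; √ = 0.6717.
h = (151.6/2)·0.6717 = 50.91 m.

51 m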